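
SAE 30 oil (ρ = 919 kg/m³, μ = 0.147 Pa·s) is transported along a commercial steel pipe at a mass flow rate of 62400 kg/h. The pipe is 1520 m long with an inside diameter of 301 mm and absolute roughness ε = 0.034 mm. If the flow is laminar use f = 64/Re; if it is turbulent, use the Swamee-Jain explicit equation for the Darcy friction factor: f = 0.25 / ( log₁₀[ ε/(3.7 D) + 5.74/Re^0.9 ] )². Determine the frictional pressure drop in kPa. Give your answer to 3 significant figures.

ṁ = 62400 kg/h = 62400/3600 = 17.33 kg/s.
A = πD²/4 = π(0.301)²/4 = 0.07116 m²; mean velocity V = ṁ/(ρA) = 17.33/(919 · 0.07116) = 0.2651 m/s.
Reynolds number Re = ρVD/μ = 919 · 0.2651 · 0.301 / 0.147 = 498.8.
Re < 2300 → laminar flow, so f = 64/Re = 64/498.8 = 0.1283 (the turbulent correlation is not needed).
Darcy-Weisbach: ΔP = f(L/D)(ρV²/2) = 0.1283·(1520/0.301)·(919·0.2651²/2) = 0.1283·5050·32.28 = 2.092e+04 Pa.
ΔP = 2.092e+04 Pa = 20.9 kPa.

ΔP ≈ 20.9 kPa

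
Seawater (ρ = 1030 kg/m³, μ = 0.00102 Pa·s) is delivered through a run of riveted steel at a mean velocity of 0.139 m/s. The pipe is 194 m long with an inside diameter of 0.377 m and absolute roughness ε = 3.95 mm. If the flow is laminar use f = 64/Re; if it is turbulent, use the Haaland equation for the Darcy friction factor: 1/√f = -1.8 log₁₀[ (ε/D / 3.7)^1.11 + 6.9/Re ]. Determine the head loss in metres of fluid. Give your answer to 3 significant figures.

Reynolds number Re = ρVD/μ = 1030 · 0.139 · 0.377 / 0.00102 = 5.292e+04.
Re > 4000 → turbulent. Relative roughness ε/D = 0.00395/0.377 = 0.0105. Haaland: 1/√f = -1.8 log₁₀[(0.0105/3.7)^1.11 + 6.9/5.292e+04] = -1.8 log₁₀[0.00149 + 0.00013] = 5.025, so f = 0.0396.
Darcy-Weisbach: ΔP = f(L/D)(ρV²/2) = 0.0396·(194/0.377)·(1030·0.139²/2) = 0.0396·514.6·9.95 = 202.8 Pa.
Head loss h_f = ΔP/(ρg) = 202.8/(1030·9.81) = 0.0201 m.

h_f ≈ 0.0201 m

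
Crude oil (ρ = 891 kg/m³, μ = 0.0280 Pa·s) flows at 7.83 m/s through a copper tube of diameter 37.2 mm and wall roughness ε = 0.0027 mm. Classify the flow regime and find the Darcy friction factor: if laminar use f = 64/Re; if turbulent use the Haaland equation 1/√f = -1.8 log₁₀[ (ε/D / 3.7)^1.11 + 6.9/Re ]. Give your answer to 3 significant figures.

f ≈ 0.0316

Re = ρVD/μ = 891·7.83·0.0372/0.028 = 9269.
Re > 4000 → turbulent. ε/D = 2.7e-06/0.0372 = 7.26e-05; Haaland: 1/√f = -1.8 log₁₀[5.95e-06 + 0.000744] = 5.624, so f = 0.03161.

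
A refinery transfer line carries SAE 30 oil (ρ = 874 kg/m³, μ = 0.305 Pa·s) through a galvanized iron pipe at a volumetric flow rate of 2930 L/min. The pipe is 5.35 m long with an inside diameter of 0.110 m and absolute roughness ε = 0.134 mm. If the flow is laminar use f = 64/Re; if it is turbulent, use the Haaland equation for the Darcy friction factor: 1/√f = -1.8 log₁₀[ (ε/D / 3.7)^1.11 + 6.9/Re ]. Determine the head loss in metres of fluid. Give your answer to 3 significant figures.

Q = 2930 L/min = 2930/60000 = 0.04883 m³/s.
Cross-sectional area A = πD²/4 = π(0.11)²/4 = 0.009503 m²; mean velocity V = Q/A = 0.04883/0.009503 = 5.139 m/s.
Reynolds number Re = ρVD/μ = 874 · 5.139 · 0.11 / 0.305 = 1620.
Re < 2300 → laminar flow, so f = 64/Re = 64/1620 = 0.03951 (the turbulent correlation is not needed).
Darcy-Weisbach: ΔP = f(L/D)(ρV²/2) = 0.03951·(5.35/0.11)·(874·5.139²/2) = 0.03951·48.64·1.154e+04 = 2.217e+04 Pa.
Head loss h_f = ΔP/(ρg) = 2.217e+04/(874·9.81) = 2.59 m.

h_f ≈ 2.59 m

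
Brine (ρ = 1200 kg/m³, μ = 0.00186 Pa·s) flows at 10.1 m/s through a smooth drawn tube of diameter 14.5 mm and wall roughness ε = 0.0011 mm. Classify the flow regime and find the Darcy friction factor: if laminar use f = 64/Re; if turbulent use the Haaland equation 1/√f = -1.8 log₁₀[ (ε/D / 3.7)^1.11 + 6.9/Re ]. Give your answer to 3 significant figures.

f ≈ 0.0184

Re = ρVD/μ = 1200·10.1·0.0145/0.00186 = 9.448e+04.
Re > 4000 → turbulent. ε/D = 1.1e-06/0.0145 = 7.59e-05; Haaland: 1/√f = -1.8 log₁₀[6.25e-06 + 7.3e-05] = 7.381, so f = 0.01835.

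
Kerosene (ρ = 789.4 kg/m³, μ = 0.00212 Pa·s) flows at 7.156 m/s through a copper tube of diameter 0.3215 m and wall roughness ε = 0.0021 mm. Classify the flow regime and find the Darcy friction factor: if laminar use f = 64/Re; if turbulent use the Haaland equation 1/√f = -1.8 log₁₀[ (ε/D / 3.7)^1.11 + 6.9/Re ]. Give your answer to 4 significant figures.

f ≈ 0.01200

Re = ρVD/μ = 789.4·7.156·0.3215/0.00212 = 8.567e+05.
Re > 4000 → turbulent. ε/D = 2.1e-06/0.3215 = 6.53e-06; Haaland: 1/√f = -1.8 log₁₀[4.11e-07 + 8.05e-06] = 9.13, so f = 0.012.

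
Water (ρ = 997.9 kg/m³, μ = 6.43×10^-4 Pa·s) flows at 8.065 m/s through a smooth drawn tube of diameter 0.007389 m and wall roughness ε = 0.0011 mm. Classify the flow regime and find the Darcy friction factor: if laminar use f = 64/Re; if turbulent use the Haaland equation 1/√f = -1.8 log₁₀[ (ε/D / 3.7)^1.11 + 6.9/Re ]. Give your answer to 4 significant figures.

f ≈ 0.01876

Re = ρVD/μ = 997.9·8.065·0.007389/0.000643 = 9.248e+04.
Re > 4000 → turbulent. ε/D = 1.1e-06/0.007389 = 0.000149; Haaland: 1/√f = -1.8 log₁₀[1.32e-05 + 7.46e-05] = 7.301, so f = 0.01876.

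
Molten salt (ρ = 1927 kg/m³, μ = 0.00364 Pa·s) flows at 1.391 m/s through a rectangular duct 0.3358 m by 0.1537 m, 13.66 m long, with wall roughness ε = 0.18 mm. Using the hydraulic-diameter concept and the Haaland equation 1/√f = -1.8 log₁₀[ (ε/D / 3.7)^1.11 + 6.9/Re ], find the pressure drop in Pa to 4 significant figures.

Hydraulic diameter D_h = 4A/P = 4·(0.3358·0.1537)/(2·(0.3358+0.1537)) = 0.2064/0.979 = 0.2109 m.
Re = ρVD_h/μ = 1927·1.391·0.2109/0.00364 = 1.553e+05.
ε/D_h = 0.00018/0.2109 = 0.000854; Haaland gives 1/√f = -1.8 log₁₀[9.18e-05+4.44e-05] = 6.958, so f = 0.02065.
ΔP = f(L/D_h)(ρV²/2) = 0.02065·13.66/0.2109·1864 = 2494 Pa.

ΔP ≈ 2494 Pa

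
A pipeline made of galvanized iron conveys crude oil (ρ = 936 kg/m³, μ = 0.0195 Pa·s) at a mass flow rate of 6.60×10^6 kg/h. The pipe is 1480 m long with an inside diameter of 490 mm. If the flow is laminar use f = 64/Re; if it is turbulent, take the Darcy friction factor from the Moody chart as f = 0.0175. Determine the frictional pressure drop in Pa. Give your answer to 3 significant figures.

ΔP ≈ 2.67×10^6 Pa

ṁ = 6.60×10^6 kg/h = 6.60×10^6/3600 = 1833 kg/s.
A = πD²/4 = π(0.49)²/4 = 0.1886 m²; mean velocity V = ṁ/(ρA) = 1833/(936 · 0.1886) = 10.39 m/s.
Reynolds number Re = ρVD/μ = 936 · 10.39 · 0.49 / 0.0195 = 2.443e+05.
Re > 4000 → turbulent; use the Moody-chart value f = 0.0175.
Darcy-Weisbach: ΔP = f(L/D)(ρV²/2) = 0.0175·(1480/0.49)·(936·10.39²/2) = 0.0175·3020·5.049e+04 = 2.669e+06 Pa.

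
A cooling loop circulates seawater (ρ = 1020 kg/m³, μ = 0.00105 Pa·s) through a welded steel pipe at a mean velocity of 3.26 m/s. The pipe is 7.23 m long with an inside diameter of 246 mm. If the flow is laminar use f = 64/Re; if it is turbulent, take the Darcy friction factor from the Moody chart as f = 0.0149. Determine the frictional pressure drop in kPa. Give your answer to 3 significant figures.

Reynolds number Re = ρVD/μ = 1020 · 3.26 · 0.246 / 0.00105 = 7.79e+05.
Re > 4000 → turbulent; use the Moody-chart value f = 0.0149.
Darcy-Weisbach: ΔP = f(L/D)(ρV²/2) = 0.0149·(7.23/0.246)·(1020·3.26²/2) = 0.0149·29.39·5420 = 2374 Pa.
ΔP = 2374 Pa = 2.37 kPa.

ΔP ≈ 2.37 kPa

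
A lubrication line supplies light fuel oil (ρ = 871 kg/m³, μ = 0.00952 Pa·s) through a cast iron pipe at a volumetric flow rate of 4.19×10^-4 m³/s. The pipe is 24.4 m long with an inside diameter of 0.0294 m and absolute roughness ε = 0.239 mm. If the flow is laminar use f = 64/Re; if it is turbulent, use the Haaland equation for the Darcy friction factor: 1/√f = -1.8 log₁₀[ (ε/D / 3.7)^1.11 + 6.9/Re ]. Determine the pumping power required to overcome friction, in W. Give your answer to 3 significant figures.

Cross-sectional area A = πD²/4 = π(0.0294)²/4 = 0.0006789 m²; mean velocity V = Q/A = 0.000419/0.0006789 = 0.6172 m/s.
Reynolds number Re = ρVD/μ = 871 · 0.6172 · 0.0294 / 0.00952 = 1660.
Re < 2300 → laminar flow, so f = 64/Re = 64/1660 = 0.03855 (the turbulent correlation is not needed).
Darcy-Weisbach: ΔP = f(L/D)(ρV²/2) = 0.03855·(24.4/0.0294)·(871·0.6172²/2) = 0.03855·829.9·165.9 = 5308 Pa.
Pumping power P = QΔP = 0.000419·5308 = 2.224 W = 2.22 W.

P ≈ 2.22 W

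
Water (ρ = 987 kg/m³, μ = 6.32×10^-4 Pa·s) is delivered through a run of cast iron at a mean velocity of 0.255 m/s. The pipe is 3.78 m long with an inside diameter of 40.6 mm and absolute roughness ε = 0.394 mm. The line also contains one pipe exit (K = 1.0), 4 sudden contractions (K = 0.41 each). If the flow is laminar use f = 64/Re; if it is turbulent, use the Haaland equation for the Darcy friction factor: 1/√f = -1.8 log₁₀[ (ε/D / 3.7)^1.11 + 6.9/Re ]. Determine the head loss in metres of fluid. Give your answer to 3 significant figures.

Reynolds number Re = ρVD/μ = 987 · 0.255 · 0.0406 / 0.000632 = 1.617e+04.
Re > 4000 → turbulent. Relative roughness ε/D = 0.000394/0.0406 = 0.0097. Haaland: 1/√f = -1.8 log₁₀[(0.0097/3.7)^1.11 + 6.9/1.617e+04] = -1.8 log₁₀[0.00136 + 0.000427] = 4.945, so f = 0.0409.
Total minor-loss coefficient ΣK = 1·1 + 4·0.41 = 2.64.
ΔP = [f·L/D + ΣK]·(ρV²/2) = [0.0409·3.78/0.0406 + 2.64]·(987·0.255²/2) = [3.808 + 2.64]·32.09 = 206.9 Pa.
Head loss h_f = ΔP/(ρg) = 206.9/(987·9.81) = 0.0214 m.

h_f ≈ 0.0214 m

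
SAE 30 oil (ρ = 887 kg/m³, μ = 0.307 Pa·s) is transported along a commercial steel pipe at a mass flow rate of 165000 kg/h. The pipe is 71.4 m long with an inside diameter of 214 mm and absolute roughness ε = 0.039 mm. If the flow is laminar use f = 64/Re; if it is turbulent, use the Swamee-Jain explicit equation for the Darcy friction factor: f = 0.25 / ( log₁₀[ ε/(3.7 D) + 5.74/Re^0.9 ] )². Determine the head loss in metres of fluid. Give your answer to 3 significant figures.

ṁ = 165000 kg/h = 165000/3600 = 45.83 kg/s.
A = πD²/4 = π(0.214)²/4 = 0.03597 m²; mean velocity V = ṁ/(ρA) = 45.83/(887 · 0.03597) = 1.437 m/s.
Reynolds number Re = ρVD/μ = 887 · 1.437 · 0.214 / 0.307 = 888.3.
Re < 2300 → laminar flow, so f = 64/Re = 64/888.3 = 0.07205 (the turbulent correlation is not needed).
Darcy-Weisbach: ΔP = f(L/D)(ρV²/2) = 0.07205·(71.4/0.214)·(887·1.437²/2) = 0.07205·333.6·915.3 = 2.2e+04 Pa.
Head loss h_f = ΔP/(ρg) = 2.2e+04/(887·9.81) = 2.53 m.

h_f ≈ 2.53 m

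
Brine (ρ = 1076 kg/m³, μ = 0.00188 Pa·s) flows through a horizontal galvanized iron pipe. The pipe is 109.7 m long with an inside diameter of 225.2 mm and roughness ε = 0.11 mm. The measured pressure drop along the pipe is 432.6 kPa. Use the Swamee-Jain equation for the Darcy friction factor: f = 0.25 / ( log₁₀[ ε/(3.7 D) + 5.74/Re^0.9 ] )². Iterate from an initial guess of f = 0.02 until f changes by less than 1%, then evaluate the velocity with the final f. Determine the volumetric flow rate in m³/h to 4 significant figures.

Q ≈ 1408 m³/h

Rearranging Darcy-Weisbach: V = √(2·ΔP·D/(f·L·ρ)). With ε/D = 0.00011/0.2252 = 0.000488, iterate starting from f = 0.02:
  f = 0.02 → V = √(2·4.326e+05·0.2252/(0.02·109.7·1076)) = 9.085 m/s; Re = ρVD/μ = 1.171e+06; f → 0.01714
  f = 0.01714 → V = 9.812 m/s; Re = 1.265e+06; f → 0.01711
Converged (Δf/f < 1%). With the final f = 0.01711: V = √(2·4.326e+05·0.2252/(0.01711·109.7·1076)) = 9.822 m/s.
Q = V·A = 9.822·(π/4·0.2252²) = 0.3912 m³/s = 1408 m³/h.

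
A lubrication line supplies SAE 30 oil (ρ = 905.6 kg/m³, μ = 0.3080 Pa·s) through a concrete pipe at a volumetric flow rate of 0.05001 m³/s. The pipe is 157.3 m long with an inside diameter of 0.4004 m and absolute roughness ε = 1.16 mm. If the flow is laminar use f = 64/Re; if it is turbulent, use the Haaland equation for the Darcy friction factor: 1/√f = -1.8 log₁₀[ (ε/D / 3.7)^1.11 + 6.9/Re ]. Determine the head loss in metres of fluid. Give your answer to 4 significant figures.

h_f ≈ 0.4323 m

Cross-sectional area A = πD²/4 = π(0.4004)²/4 = 0.1259 m²; mean velocity V = Q/A = 0.05001/0.1259 = 0.3972 m/s.
Reynolds number Re = ρVD/μ = 905.6 · 0.3972 · 0.4004 / 0.308 = 467.6.
Re < 2300 → laminar flow, so f = 64/Re = 64/467.6 = 0.1369 (the turbulent correlation is not needed).
Darcy-Weisbach: ΔP = f(L/D)(ρV²/2) = 0.1369·(157.3/0.4004)·(905.6·0.3972²/2) = 0.1369·392.9·71.43 = 3841 Pa.
Head loss h_f = ΔP/(ρg) = 3841/(905.6·9.81) = 0.4323 m.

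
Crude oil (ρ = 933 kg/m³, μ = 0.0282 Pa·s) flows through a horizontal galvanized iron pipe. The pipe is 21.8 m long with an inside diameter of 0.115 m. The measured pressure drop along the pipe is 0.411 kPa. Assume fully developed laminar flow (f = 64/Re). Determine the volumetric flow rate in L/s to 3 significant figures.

Q ≈ 2.87 L/s

For laminar flow, f = 64/Re with Re = ρVD/μ, so Darcy-Weisbach reduces to ΔP = 32μLV/D². Solving for V: V = ΔP·D²/(32μL) = 411·(0.115)²/(32·0.0282·21.8) = 0.2763 m/s.
Check: Re = ρVD/μ = 933·0.2763·0.115/0.0282 = 1051 < 2300, so the laminar assumption holds.
Q = V·A = 0.2763·(π/4·0.115²) = 0.00287 m³/s = 2.87 L/s.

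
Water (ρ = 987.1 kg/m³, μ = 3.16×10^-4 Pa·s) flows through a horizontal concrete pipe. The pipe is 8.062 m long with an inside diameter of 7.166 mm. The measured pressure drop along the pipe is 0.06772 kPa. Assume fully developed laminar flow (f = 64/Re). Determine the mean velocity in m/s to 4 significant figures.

For laminar flow, f = 64/Re with Re = ρVD/μ, so Darcy-Weisbach reduces to ΔP = 32μLV/D². Solving for V: V = ΔP·D²/(32μL) = 67.72·(0.007166)²/(32·0.000316·8.062) = 0.04266 m/s.
Check: Re = ρVD/μ = 987.1·0.04266·0.007166/0.000316 = 954.9 < 2300, so the laminar assumption holds.

V ≈ 0.04266 m/s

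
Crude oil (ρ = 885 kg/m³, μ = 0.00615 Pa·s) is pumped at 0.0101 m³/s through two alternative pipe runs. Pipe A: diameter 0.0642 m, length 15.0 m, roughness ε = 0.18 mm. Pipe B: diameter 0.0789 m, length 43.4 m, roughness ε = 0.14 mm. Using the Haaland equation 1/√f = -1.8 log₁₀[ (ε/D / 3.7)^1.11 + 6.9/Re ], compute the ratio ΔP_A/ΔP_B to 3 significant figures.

Pipe A: V = Q/A = 0.0101/0.003237 = 3.12 m/s; Re = 2.882e+04; ε/D = 0.0028; Haaland → f = 0.02951; ΔP_A = f(L/D)(ρV²/2) = 2.97e+04 Pa.
Pipe B: V = Q/A = 0.0101/0.004889 = 2.066 m/s; Re = 2.345e+04; ε/D = 0.00177; Haaland → f = 0.02834; ΔP_B = f(L/D)(ρV²/2) = 2.944e+04 Pa.
ΔP_A/ΔP_B = 2.97e+04/2.944e+04 = 1.01.

ΔP_A/ΔP_B ≈ 1.01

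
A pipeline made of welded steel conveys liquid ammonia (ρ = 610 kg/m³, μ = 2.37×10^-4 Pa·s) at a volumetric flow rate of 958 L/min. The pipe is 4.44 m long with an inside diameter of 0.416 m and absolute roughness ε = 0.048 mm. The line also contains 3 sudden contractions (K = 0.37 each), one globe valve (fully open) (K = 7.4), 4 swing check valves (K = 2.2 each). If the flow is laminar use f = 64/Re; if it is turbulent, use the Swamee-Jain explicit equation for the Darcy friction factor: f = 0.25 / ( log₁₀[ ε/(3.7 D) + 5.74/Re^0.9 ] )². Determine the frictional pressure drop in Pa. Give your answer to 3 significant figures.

ΔP ≈ 73.7 Pa

Q = 958 L/min = 958/60000 = 0.01597 m³/s.
Cross-sectional area A = πD²/4 = π(0.416)²/4 = 0.1359 m²; mean velocity V = Q/A = 0.01597/0.1359 = 0.1175 m/s.
Reynolds number Re = ρVD/μ = 610 · 0.1175 · 0.416 / 0.000237 = 1.258e+05.
Re > 4000 → turbulent. Relative roughness ε/D = 4.8e-05/0.416 = 0.000115. Swamee-Jain: f = 0.25/(log₁₀[0.000115/3.7 + 5.74/1.258e+05^0.9])² = 0.25/(log₁₀[3.12e-05 + 0.000148])² = 0.25/(-3.748)² = 0.0178.
Total minor-loss coefficient ΣK = 3·0.37 + 1·7.4 + 4·2.2 = 17.3.
ΔP = [f·L/D + ΣK]·(ρV²/2) = [0.0178·4.44/0.416 + 17.3]·(610·0.1175²/2) = [0.19 + 17.3]·4.209 = 73.66 Pa.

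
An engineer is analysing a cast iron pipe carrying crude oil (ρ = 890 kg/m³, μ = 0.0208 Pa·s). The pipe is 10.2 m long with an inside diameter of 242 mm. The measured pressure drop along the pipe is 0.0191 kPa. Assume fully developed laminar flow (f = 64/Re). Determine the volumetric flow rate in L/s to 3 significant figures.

For laminar flow, f = 64/Re with Re = ρVD/μ, so Darcy-Weisbach reduces to ΔP = 32μLV/D². Solving for V: V = ΔP·D²/(32μL) = 19.1·(0.242)²/(32·0.0208·10.2) = 0.1648 m/s.
Check: Re = ρVD/μ = 890·0.1648·0.242/0.0208 = 1706 < 2300, so the laminar assumption holds.
Q = V·A = 0.1648·(π/4·0.242²) = 0.007578 m³/s = 7.58 L/s.

Q ≈ 7.58 L/s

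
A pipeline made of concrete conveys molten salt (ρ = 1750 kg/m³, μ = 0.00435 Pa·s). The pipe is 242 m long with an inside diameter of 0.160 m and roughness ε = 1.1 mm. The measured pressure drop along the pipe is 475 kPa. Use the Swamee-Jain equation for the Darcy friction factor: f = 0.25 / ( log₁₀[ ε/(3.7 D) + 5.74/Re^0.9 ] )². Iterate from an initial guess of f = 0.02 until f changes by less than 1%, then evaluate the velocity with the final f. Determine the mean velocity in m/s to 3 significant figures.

Rearranging Darcy-Weisbach: V = √(2·ΔP·D/(f·L·ρ)). With ε/D = 0.0011/0.16 = 0.00688, iterate starting from f = 0.02:
  f = 0.02 → V = √(2·4.75e+05·0.16/(0.02·242·1750)) = 4.236 m/s; Re = ρVD/μ = 2.727e+05; f → 0.03394
  f = 0.03394 → V = 3.252 m/s; Re = 2.093e+05; f → 0.03405
Converged (Δf/f < 1%). With the final f = 0.03405: V = √(2·4.75e+05·0.16/(0.03405·242·1750)) = 3.247 m/s.

V ≈ 3.25 m/s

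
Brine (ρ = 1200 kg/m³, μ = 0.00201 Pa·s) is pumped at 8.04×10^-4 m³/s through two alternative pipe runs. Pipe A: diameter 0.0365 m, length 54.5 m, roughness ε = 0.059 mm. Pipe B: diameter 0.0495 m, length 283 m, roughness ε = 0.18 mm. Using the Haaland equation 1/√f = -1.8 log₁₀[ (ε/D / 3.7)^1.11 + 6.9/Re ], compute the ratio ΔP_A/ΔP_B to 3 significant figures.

Pipe A: V = Q/A = 0.000804/0.001046 = 0.7684 m/s; Re = 1.674e+04; ε/D = 0.00162; Haaland → f = 0.02972; ΔP_A = f(L/D)(ρV²/2) = 1.572e+04 Pa.
Pipe B: V = Q/A = 0.000804/0.001924 = 0.4178 m/s; Re = 1.235e+04; ε/D = 0.00364; Haaland → f = 0.03447; ΔP_B = f(L/D)(ρV²/2) = 2.064e+04 Pa.
ΔP_A/ΔP_B = 1.572e+04/2.064e+04 = 0.762.

ΔP_A/ΔP_B ≈ 0.762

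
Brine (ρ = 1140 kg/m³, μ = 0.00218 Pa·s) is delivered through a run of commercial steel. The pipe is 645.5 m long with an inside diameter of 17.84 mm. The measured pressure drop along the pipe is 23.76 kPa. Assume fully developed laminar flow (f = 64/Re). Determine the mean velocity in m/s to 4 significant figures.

For laminar flow, f = 64/Re with Re = ρVD/μ, so Darcy-Weisbach reduces to ΔP = 32μLV/D². Solving for V: V = ΔP·D²/(32μL) = 2.376e+04·(0.01784)²/(32·0.00218·645.5) = 0.1679 m/s.
Check: Re = ρVD/μ = 1140·0.1679·0.01784/0.00218 = 1567 < 2300, so the laminar assumption holds.

V ≈ 0.1679 m/s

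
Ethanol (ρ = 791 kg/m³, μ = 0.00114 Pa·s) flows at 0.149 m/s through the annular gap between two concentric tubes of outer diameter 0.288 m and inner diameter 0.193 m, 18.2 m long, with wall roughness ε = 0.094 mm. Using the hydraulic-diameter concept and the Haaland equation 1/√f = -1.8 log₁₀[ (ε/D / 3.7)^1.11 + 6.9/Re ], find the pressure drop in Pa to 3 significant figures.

ΔP ≈ 54.3 Pa

Hydraulic diameter D_h = 4A/P = D_o - D_i = 0.288 - 0.193 = 0.095 m.
Re = ρVD_h/μ = 791·0.149·0.095/0.00114 = 9822.
ε/D_h = 9.4e-05/0.095 = 0.000989; Haaland gives 1/√f = -1.8 log₁₀[0.000108+0.000703] = 5.564, so f = 0.0323.
ΔP = f(L/D_h)(ρV²/2) = 0.0323·18.2/0.095·8.78 = 54.34 Pa.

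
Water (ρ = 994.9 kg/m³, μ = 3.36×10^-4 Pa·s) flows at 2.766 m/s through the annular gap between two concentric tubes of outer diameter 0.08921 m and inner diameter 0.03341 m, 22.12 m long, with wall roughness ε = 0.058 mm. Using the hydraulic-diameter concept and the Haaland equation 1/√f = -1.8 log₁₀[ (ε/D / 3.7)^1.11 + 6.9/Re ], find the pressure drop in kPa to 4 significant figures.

Hydraulic diameter D_h = 4A/P = D_o - D_i = 0.08921 - 0.03341 = 0.0558 m.
Re = ρVD_h/μ = 994.9·2.766·0.0558/0.000336 = 4.57e+05.
ε/D_h = 5.8e-05/0.0558 = 0.00104; Haaland gives 1/√f = -1.8 log₁₀[0.000114+1.51e-05] = 6.999, so f = 0.02042.
ΔP = f(L/D_h)(ρV²/2) = 0.02042·22.12/0.0558·3806 = 3.08e+04 Pa.
ΔP = 30.80 kPa.

ΔP ≈ 30.80 kPa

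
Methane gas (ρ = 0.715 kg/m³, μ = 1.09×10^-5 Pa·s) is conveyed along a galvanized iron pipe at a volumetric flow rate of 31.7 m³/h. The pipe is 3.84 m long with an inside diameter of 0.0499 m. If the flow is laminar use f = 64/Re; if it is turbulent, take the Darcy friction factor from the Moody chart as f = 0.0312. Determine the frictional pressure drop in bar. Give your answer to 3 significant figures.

Q = 31.7 m³/h = 31.7/3600 = 0.008806 m³/s.
Cross-sectional area A = πD²/4 = π(0.0499)²/4 = 0.001956 m²; mean velocity V = Q/A = 0.008806/0.001956 = 4.503 m/s.
Reynolds number Re = ρVD/μ = 0.715 · 4.503 · 0.0499 / 1.09e-05 = 1.474e+04.
Re > 4000 → turbulent; use the Moody-chart value f = 0.0312.
Darcy-Weisbach: ΔP = f(L/D)(ρV²/2) = 0.0312·(3.84/0.0499)·(0.715·4.503²/2) = 0.0312·76.95·7.248 = 17.4 Pa.
ΔP = 17.4 Pa = 1.74×10^-4 bar.

ΔP ≈ 1.74×10^-4 bar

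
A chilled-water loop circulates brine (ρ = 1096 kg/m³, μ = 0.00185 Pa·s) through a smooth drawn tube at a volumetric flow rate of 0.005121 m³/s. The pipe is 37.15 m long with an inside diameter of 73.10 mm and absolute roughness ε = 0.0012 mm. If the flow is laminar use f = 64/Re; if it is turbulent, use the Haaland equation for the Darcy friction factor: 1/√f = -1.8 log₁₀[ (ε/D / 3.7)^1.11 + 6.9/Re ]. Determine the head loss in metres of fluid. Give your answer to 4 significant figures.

h_f ≈ 0.7905 m

Cross-sectional area A = πD²/4 = π(0.0731)²/4 = 0.004197 m²; mean velocity V = Q/A = 0.005121/0.004197 = 1.22 m/s.
Reynolds number Re = ρVD/μ = 1096 · 1.22 · 0.0731 / 0.00185 = 5.284e+04.
Re > 4000 → turbulent. Relative roughness ε/D = 1.2e-06/0.0731 = 1.64e-05. Haaland: 1/√f = -1.8 log₁₀[(1.64e-05/3.7)^1.11 + 6.9/5.284e+04] = -1.8 log₁₀[1.14e-06 + 0.000131] = 6.985, so f = 0.0205.
Darcy-Weisbach: ΔP = f(L/D)(ρV²/2) = 0.0205·(37.15/0.0731)·(1096·1.22²/2) = 0.0205·508.2·815.9 = 8500 Pa.
Head loss h_f = ΔP/(ρg) = 8500/(1096·9.81) = 0.7905 m.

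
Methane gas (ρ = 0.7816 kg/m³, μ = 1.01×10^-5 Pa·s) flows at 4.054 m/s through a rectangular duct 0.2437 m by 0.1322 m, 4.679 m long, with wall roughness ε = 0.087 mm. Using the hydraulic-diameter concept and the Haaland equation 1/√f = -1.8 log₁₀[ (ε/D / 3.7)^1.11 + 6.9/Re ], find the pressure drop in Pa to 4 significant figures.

Hydraulic diameter D_h = 4A/P = 4·(0.2437·0.1322)/(2·(0.2437+0.1322)) = 0.1289/0.7518 = 0.1714 m.
Re = ρVD_h/μ = 0.7816·4.054·0.1714/1.01e-05 = 5.378e+04.
ε/D_h = 8.7e-05/0.1714 = 0.000508; Haaland gives 1/√f = -1.8 log₁₀[5.16e-05+0.000128] = 6.741, so f = 0.02201.
ΔP = f(L/D_h)(ρV²/2) = 0.02201·4.679/0.1714·6.423 = 3.858 Pa.

ΔP ≈ 3.858 Pa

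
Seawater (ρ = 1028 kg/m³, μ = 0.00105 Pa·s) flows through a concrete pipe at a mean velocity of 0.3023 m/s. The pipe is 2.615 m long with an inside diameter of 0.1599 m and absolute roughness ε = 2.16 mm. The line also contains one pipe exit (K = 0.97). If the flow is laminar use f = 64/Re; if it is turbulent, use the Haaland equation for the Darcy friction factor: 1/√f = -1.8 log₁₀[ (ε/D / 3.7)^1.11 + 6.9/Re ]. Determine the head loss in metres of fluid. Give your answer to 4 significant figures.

Reynolds number Re = ρVD/μ = 1028 · 0.3023 · 0.1599 / 0.00105 = 4.732e+04.
Re > 4000 → turbulent. Relative roughness ε/D = 0.00216/0.1599 = 0.0135. Haaland: 1/√f = -1.8 log₁₀[(0.0135/3.7)^1.11 + 6.9/4.732e+04] = -1.8 log₁₀[0.00197 + 0.000146] = 4.814, so f = 0.04314.
Total minor-loss coefficient ΣK = 1·0.97 = 0.97.
ΔP = [f·L/D + ΣK]·(ρV²/2) = [0.04314·2.615/0.1599 + 0.97]·(1028·0.3023²/2) = [0.7055 + 0.97]·46.97 = 78.7 Pa.
Head loss h_f = ΔP/(ρg) = 78.7/(1028·9.81) = 0.007804 m.

h_f ≈ 0.007804 m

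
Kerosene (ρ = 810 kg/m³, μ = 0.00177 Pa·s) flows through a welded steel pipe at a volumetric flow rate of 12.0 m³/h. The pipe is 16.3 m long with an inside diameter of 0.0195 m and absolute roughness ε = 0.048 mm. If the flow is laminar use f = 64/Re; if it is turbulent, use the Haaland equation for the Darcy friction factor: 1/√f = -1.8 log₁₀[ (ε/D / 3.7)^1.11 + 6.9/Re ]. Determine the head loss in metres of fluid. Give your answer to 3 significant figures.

Q = 12.0 m³/h = 12.0/3600 = 0.003333 m³/s.
Cross-sectional area A = πD²/4 = π(0.0195)²/4 = 0.0002986 m²; mean velocity V = Q/A = 0.003333/0.0002986 = 11.16 m/s.
Reynolds number Re = ρVD/μ = 810 · 11.16 · 0.0195 / 0.00177 = 9.96e+04.
Re > 4000 → turbulent. Relative roughness ε/D = 4.8e-05/0.0195 = 0.00246. Haaland: 1/√f = -1.8 log₁₀[(0.00246/3.7)^1.11 + 6.9/9.96e+04] = -1.8 log₁₀[0.000298 + 6.93e-05] = 6.184, so f = 0.02615.
Darcy-Weisbach: ΔP = f(L/D)(ρV²/2) = 0.02615·(16.3/0.0195)·(810·11.16²/2) = 0.02615·835.9·5.045e+04 = 1.103e+06 Pa.
Head loss h_f = ΔP/(ρg) = 1.103e+06/(810·9.81) = 139 m.

h_f ≈ 139 m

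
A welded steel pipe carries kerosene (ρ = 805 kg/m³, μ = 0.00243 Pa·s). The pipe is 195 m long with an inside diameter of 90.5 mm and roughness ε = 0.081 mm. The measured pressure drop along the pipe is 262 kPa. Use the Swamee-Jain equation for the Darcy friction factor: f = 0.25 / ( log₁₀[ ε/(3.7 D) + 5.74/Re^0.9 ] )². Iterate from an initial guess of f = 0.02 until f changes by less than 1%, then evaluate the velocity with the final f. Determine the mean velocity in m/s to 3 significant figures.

Rearranging Darcy-Weisbach: V = √(2·ΔP·D/(f·L·ρ)). With ε/D = 8.1e-05/0.0905 = 0.000895, iterate starting from f = 0.02:
  f = 0.02 → V = √(2·2.62e+05·0.0905/(0.02·195·805)) = 3.887 m/s; Re = ρVD/μ = 1.165e+05; f → 0.02165
  f = 0.02165 → V = 3.735 m/s; Re = 1.12e+05; f → 0.02173
Converged (Δf/f < 1%). With the final f = 0.02173: V = √(2·2.62e+05·0.0905/(0.02173·195·805)) = 3.728 m/s.

V ≈ 3.73 m/s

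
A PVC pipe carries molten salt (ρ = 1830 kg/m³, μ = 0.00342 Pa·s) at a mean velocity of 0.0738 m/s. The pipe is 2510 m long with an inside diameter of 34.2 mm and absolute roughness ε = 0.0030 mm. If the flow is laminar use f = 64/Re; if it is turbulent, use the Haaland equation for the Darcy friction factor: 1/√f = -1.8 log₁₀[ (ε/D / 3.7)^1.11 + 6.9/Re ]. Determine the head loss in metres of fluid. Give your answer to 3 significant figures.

Reynolds number Re = ρVD/μ = 1830 · 0.0738 · 0.0342 / 0.00342 = 1351.
Re < 2300 → laminar flow, so f = 64/Re = 64/1351 = 0.04739 (the turbulent correlation is not needed).
Darcy-Weisbach: ΔP = f(L/D)(ρV²/2) = 0.04739·(2510/0.0342)·(1830·0.0738²/2) = 0.04739·7.339e+04·4.983 = 1.733e+04 Pa.
Head loss h_f = ΔP/(ρg) = 1.733e+04/(1830·9.81) = 0.965 m.

h_f ≈ 0.965 m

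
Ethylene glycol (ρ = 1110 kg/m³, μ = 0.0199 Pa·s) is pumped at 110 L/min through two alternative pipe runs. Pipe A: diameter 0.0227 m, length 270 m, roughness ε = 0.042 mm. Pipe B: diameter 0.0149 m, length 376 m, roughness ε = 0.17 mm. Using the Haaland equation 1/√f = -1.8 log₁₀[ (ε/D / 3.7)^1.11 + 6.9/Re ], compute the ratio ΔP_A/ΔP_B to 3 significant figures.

ΔP_A/ΔP_B ≈ 0.0738

Pipe A: V = Q/A = 0.001833/0.0004047 = 4.53 m/s; Re = 5736; ε/D = 0.00185; Haaland → f = 0.03806; ΔP_A = f(L/D)(ρV²/2) = 5.155e+06 Pa.
Pipe B: V = Q/A = 0.001833/0.0001744 = 10.51 m/s; Re = 8738; ε/D = 0.0114; Haaland → f = 0.04511; ΔP_B = f(L/D)(ρV²/2) = 6.984e+07 Pa.
ΔP_A/ΔP_B = 5.155e+06/6.984e+07 = 0.0738.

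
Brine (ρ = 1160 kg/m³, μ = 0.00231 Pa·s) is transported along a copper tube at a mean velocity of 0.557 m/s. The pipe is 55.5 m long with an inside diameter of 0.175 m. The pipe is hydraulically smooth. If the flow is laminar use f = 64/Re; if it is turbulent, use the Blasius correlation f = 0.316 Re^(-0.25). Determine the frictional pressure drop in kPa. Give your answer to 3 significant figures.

ΔP ≈ 1.21 kPa

Reynolds number Re = ρVD/μ = 1160 · 0.557 · 0.175 / 0.00231 = 4.895e+04.
Re > 4000 → turbulent. Smooth-pipe (Blasius): f = 0.316 Re^(-0.25) = 0.316/(4.895e+04)^0.25 = 0.02124.
Darcy-Weisbach: ΔP = f(L/D)(ρV²/2) = 0.02124·(55.5/0.175)·(1160·0.557²/2) = 0.02124·317.1·179.9 = 1212 Pa.
ΔP = 1212 Pa = 1.21 kPa.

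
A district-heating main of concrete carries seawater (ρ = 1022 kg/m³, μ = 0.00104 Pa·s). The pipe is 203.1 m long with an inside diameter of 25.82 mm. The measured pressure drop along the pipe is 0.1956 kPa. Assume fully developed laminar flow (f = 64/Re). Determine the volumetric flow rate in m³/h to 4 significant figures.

Q ≈ 0.03637 m³/h

For laminar flow, f = 64/Re with Re = ρVD/μ, so Darcy-Weisbach reduces to ΔP = 32μLV/D². Solving for V: V = ΔP·D²/(32μL) = 195.6·(0.02582)²/(32·0.00104·203.1) = 0.01929 m/s.
Check: Re = ρVD/μ = 1022·0.01929·0.02582/0.00104 = 489.5 < 2300, so the laminar assumption holds.
Q = V·A = 0.01929·(π/4·0.02582²) = 1.01e-05 m³/s = 0.03637 m³/h.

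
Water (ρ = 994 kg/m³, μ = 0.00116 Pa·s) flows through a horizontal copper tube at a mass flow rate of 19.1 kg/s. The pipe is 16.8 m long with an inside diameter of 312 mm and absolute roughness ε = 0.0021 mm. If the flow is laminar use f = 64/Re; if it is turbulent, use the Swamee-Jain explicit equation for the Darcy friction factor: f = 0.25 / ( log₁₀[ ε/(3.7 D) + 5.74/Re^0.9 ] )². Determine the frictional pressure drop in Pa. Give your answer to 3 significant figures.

ΔP ≈ 32.9 Pa

A = πD²/4 = π(0.312)²/4 = 0.07645 m²; mean velocity V = ṁ/(ρA) = 19.1/(994 · 0.07645) = 0.2513 m/s.
Reynolds number Re = ρVD/μ = 994 · 0.2513 · 0.312 / 0.00116 = 6.719e+04.
Re > 4000 → turbulent. Relative roughness ε/D = 2.1e-06/0.312 = 6.73e-06. Swamee-Jain: f = 0.25/(log₁₀[6.73e-06/3.7 + 5.74/6.719e+04^0.9])² = 0.25/(log₁₀[1.82e-06 + 0.00026])² = 0.25/(-3.583)² = 0.01948.
Darcy-Weisbach: ΔP = f(L/D)(ρV²/2) = 0.01948·(16.8/0.312)·(994·0.2513²/2) = 0.01948·53.85·31.39 = 32.93 Pa.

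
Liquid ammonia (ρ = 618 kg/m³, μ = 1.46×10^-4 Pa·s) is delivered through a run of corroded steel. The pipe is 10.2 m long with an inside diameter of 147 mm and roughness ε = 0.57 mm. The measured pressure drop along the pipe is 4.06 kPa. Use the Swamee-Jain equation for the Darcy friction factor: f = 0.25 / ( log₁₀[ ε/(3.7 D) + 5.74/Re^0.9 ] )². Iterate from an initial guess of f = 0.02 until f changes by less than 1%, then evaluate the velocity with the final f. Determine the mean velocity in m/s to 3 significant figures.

V ≈ 2.59 m/s

Rearranging Darcy-Weisbach: V = √(2·ΔP·D/(f·L·ρ)). With ε/D = 0.00057/0.147 = 0.00388, iterate starting from f = 0.02:
  f = 0.02 → V = √(2·4060·0.147/(0.02·10.2·618)) = 3.077 m/s; Re = ρVD/μ = 1.915e+06; f → 0.02826
  f = 0.02826 → V = 2.589 m/s; Re = 1.611e+06; f → 0.02827
Converged (Δf/f < 1%). With the final f = 0.02827: V = √(2·4060·0.147/(0.02827·10.2·618)) = 2.588 m/s.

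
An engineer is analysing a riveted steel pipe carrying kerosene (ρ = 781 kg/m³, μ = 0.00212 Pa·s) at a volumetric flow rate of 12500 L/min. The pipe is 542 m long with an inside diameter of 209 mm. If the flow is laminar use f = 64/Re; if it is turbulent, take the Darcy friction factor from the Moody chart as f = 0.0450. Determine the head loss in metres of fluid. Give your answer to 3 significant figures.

Q = 12500 L/min = 12500/60000 = 0.2083 m³/s.
Cross-sectional area A = πD²/4 = π(0.209)²/4 = 0.03431 m²; mean velocity V = Q/A = 0.2083/0.03431 = 6.073 m/s.
Reynolds number Re = ρVD/μ = 781 · 6.073 · 0.209 / 0.00212 = 4.676e+05.
Re > 4000 → turbulent; use the Moody-chart value f = 0.0450.
Darcy-Weisbach: ΔP = f(L/D)(ρV²/2) = 0.045·(542/0.209)·(781·6.073²/2) = 0.045·2593·1.44e+04 = 1.681e+06 Pa.
Head loss h_f = ΔP/(ρg) = 1.681e+06/(781·9.81) = 219 m.

h_f ≈ 219 m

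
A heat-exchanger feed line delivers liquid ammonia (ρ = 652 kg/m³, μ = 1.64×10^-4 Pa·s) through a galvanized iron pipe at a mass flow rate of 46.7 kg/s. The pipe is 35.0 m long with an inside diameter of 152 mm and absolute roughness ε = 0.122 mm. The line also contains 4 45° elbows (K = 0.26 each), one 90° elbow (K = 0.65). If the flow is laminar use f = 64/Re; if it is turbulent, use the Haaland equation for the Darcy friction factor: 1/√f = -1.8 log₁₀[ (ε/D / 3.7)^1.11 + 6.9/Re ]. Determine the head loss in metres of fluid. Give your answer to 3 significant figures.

A = πD²/4 = π(0.152)²/4 = 0.01815 m²; mean velocity V = ṁ/(ρA) = 46.7/(652 · 0.01815) = 3.947 m/s.
Reynolds number Re = ρVD/μ = 652 · 3.947 · 0.152 / 0.000164 = 2.385e+06.
Re > 4000 → turbulent. Relative roughness ε/D = 0.000122/0.152 = 0.000803. Haaland: 1/√f = -1.8 log₁₀[(0.000803/3.7)^1.11 + 6.9/2.385e+06] = -1.8 log₁₀[8.58e-05 + 2.89e-06] = 7.294, so f = 0.0188.
Total minor-loss coefficient ΣK = 4·0.26 + 1·0.65 = 1.69.
ΔP = [f·L/D + ΣK]·(ρV²/2) = [0.0188·35/0.152 + 1.69]·(652·3.947²/2) = [4.328 + 1.69]·5079 = 3.057e+04 Pa.
Head loss h_f = ΔP/(ρg) = 3.057e+04/(652·9.81) = 4.78 m.

h_f ≈ 4.78 m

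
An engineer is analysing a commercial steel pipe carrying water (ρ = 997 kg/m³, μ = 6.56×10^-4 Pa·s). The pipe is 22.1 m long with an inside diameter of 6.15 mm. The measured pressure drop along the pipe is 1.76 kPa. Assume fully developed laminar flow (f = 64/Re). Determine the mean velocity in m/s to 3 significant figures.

V ≈ 0.143 m/s

For laminar flow, f = 64/Re with Re = ρVD/μ, so Darcy-Weisbach reduces to ΔP = 32μLV/D². Solving for V: V = ΔP·D²/(32μL) = 1760·(0.00615)²/(32·0.000656·22.1) = 0.1435 m/s.
Check: Re = ρVD/μ = 997·0.1435·0.00615/0.000656 = 1341 < 2300, so the laminar assumption holds.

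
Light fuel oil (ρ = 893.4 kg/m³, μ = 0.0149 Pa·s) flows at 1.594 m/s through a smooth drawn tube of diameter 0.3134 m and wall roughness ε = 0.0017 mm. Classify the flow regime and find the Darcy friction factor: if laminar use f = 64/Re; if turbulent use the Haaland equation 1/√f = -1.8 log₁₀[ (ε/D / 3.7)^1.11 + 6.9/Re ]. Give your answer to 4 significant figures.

f ≈ 0.02333

Re = ρVD/μ = 893.4·1.594·0.3134/0.0149 = 2.995e+04.
Re > 4000 → turbulent. ε/D = 1.7e-06/0.3134 = 5.42e-06; Haaland: 1/√f = -1.8 log₁₀[3.35e-07 + 0.00023] = 6.547, so f = 0.02333.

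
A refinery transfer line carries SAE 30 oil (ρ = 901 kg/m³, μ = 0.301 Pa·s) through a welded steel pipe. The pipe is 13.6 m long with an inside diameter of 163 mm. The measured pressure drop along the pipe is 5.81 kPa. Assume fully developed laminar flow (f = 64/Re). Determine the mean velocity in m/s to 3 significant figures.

V ≈ 1.18 m/s

For laminar flow, f = 64/Re with Re = ρVD/μ, so Darcy-Weisbach reduces to ΔP = 32μLV/D². Solving for V: V = ΔP·D²/(32μL) = 5810·(0.163)²/(32·0.301·13.6) = 1.178 m/s.
Check: Re = ρVD/μ = 901·1.178·0.163/0.301 = 575 < 2300, so the laminar assumption holds.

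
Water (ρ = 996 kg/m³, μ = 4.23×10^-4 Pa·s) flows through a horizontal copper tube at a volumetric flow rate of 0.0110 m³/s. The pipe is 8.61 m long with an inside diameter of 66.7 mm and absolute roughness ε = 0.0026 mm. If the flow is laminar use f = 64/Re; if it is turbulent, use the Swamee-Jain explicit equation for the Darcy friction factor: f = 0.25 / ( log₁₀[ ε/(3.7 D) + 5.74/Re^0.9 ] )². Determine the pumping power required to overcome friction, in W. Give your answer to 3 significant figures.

P ≈ 96.1 W

Cross-sectional area A = πD²/4 = π(0.0667)²/4 = 0.003494 m²; mean velocity V = Q/A = 0.011/0.003494 = 3.148 m/s.
Reynolds number Re = ρVD/μ = 996 · 3.148 · 0.0667 / 0.000423 = 4.944e+05.
Re > 4000 → turbulent. Relative roughness ε/D = 2.6e-06/0.0667 = 3.9e-05. Swamee-Jain: f = 0.25/(log₁₀[3.9e-05/3.7 + 5.74/4.944e+05^0.9])² = 0.25/(log₁₀[1.05e-05 + 4.31e-05])² = 0.25/(-4.271)² = 0.01371.
Darcy-Weisbach: ΔP = f(L/D)(ρV²/2) = 0.01371·(8.61/0.0667)·(996·3.148²/2) = 0.01371·129.1·4936 = 8733 Pa.
Pumping power P = QΔP = 0.011·8733 = 96.06 W = 96.1 W.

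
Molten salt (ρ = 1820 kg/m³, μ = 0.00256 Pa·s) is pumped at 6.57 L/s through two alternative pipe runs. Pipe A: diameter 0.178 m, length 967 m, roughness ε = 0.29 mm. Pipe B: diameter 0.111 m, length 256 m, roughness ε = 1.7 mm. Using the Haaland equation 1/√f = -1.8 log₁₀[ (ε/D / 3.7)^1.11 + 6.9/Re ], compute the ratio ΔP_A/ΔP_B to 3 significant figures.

ΔP_A/ΔP_B ≈ 0.211

Pipe A: V = Q/A = 0.00657/0.02488 = 0.264 m/s; Re = 3.341e+04; ε/D = 0.00163; Haaland → f = 0.02664; ΔP_A = f(L/D)(ρV²/2) = 9180 Pa.
Pipe B: V = Q/A = 0.00657/0.009677 = 0.6789 m/s; Re = 5.358e+04; ε/D = 0.0153; Haaland → f = 0.04492; ΔP_B = f(L/D)(ρV²/2) = 4.346e+04 Pa.
ΔP_A/ΔP_B = 9180/4.346e+04 = 0.211.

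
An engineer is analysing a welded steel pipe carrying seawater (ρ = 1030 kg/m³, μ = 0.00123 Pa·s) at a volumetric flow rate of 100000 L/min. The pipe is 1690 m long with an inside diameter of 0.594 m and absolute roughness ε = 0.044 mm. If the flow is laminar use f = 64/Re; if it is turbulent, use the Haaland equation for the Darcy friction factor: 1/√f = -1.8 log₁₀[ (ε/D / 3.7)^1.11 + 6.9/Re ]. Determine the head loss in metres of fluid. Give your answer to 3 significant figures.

Q = 100000 L/min = 100000/60000 = 1.667 m³/s.
Cross-sectional area A = πD²/4 = π(0.594)²/4 = 0.2771 m²; mean velocity V = Q/A = 1.667/0.2771 = 6.014 m/s.
Reynolds number Re = ρVD/μ = 1030 · 6.014 · 0.594 / 0.00123 = 2.992e+06.
Re > 4000 → turbulent. Relative roughness ε/D = 4.4e-05/0.594 = 7.41e-05. Haaland: 1/√f = -1.8 log₁₀[(7.41e-05/3.7)^1.11 + 6.9/2.992e+06] = -1.8 log₁₀[6.09e-06 + 2.31e-06] = 9.137, so f = 0.01198.
Darcy-Weisbach: ΔP = f(L/D)(ρV²/2) = 0.01198·(1690/0.594)·(1030·6.014²/2) = 0.01198·2845·1.863e+04 = 6.349e+05 Pa.
Head loss h_f = ΔP/(ρg) = 6.349e+05/(1030·9.81) = 62.8 m.

h_f ≈ 62.8 m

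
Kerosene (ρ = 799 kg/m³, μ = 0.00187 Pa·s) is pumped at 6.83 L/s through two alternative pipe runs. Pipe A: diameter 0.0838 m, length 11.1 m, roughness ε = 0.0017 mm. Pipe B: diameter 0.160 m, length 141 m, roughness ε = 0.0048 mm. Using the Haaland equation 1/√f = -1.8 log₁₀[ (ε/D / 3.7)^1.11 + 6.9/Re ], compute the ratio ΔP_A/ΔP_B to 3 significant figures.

ΔP_A/ΔP_B ≈ 1.71

Pipe A: V = Q/A = 0.00683/0.005515 = 1.238 m/s; Re = 4.434e+04; ε/D = 2.03e-05; Haaland → f = 0.02133; ΔP_A = f(L/D)(ρV²/2) = 1731 Pa.
Pipe B: V = Q/A = 0.00683/0.02011 = 0.3397 m/s; Re = 2.322e+04; ε/D = 3e-05; Haaland → f = 0.02486; ΔP_B = f(L/D)(ρV²/2) = 1010 Pa.
ΔP_A/ΔP_B = 1731/1010 = 1.71.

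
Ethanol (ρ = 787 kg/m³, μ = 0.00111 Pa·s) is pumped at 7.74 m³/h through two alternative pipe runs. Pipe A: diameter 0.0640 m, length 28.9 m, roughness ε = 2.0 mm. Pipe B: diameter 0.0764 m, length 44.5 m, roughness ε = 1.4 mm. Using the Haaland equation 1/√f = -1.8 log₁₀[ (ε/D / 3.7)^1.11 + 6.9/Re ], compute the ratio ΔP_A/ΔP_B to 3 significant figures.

Pipe A: V = Q/A = 0.00215/0.003217 = 0.6683 m/s; Re = 3.033e+04; ε/D = 0.0312; Haaland → f = 0.05926; ΔP_A = f(L/D)(ρV²/2) = 4704 Pa.
Pipe B: V = Q/A = 0.00215/0.004584 = 0.469 m/s; Re = 2.54e+04; ε/D = 0.0183; Haaland → f = 0.04868; ΔP_B = f(L/D)(ρV²/2) = 2454 Pa.
ΔP_A/ΔP_B = 4704/2454 = 1.92.

ΔP_A/ΔP_B ≈ 1.92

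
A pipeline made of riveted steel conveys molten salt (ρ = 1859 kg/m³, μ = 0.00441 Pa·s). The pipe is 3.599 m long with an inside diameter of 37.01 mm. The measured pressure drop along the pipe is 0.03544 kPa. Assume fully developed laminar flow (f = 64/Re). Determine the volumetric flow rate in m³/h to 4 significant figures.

For laminar flow, f = 64/Re with Re = ρVD/μ, so Darcy-Weisbach reduces to ΔP = 32μLV/D². Solving for V: V = ΔP·D²/(32μL) = 35.44·(0.03701)²/(32·0.00441·3.599) = 0.09558 m/s.
Check: Re = ρVD/μ = 1859·0.09558·0.03701/0.00441 = 1491 < 2300, so the laminar assumption holds.
Q = V·A = 0.09558·(π/4·0.03701²) = 0.0001028 m³/s = 0.3702 m³/h.

Q ≈ 0.3702 m³/h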